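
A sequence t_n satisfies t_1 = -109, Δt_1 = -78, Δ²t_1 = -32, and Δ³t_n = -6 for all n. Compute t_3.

Build the table forward from the leading diagonal:
Δ³: -6  -6  -6
Δ²: -32  -38  -44
Δ: -78  -110  -148
t: -109  -187  -297

-297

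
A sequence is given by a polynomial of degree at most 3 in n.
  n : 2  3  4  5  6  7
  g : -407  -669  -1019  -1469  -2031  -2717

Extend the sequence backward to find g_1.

D1: -262, -350, -450, -562, -686
D2: -88, -100, -112, -124
D3: -12, -12, -12
The third differences are constant at -12.
Work back: -88 + 12 = -76;  -262 + 76 = -186;  -407 + 186 = -221

-221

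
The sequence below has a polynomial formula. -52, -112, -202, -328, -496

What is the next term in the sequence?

Δ: -60 , -90 , -126 , -168
Δ²: -30 , -36 , -42
Δ³: -6 , -6
Constant third difference = -6, so extend:
-42 − 6 = -48;  -168 − 48 = -216;  -496 − 216 = -712

-712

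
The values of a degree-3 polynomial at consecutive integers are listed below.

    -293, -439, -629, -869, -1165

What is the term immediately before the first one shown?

D1: -146  -190  -240  -296
D2: -44  -50  -56
D3: -6  -6
The third differences are constant at -6.
Work back: -44 + 6 = -38;  -146 + 38 = -108;  -293 + 108 = -185

-185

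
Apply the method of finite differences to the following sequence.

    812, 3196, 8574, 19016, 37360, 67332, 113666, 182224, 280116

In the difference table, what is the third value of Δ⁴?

First differences: 2384, 5378, 10442, 18344, 29972, 46334, 68558, 97892
Second differences: 2994, 5064, 7902, 11628, 16362, 22224, 29334
Third differences: 2070, 2838, 3726, 4734, 5862, 7110
Fourth differences: 768, 888, 1008, 1128, 1248
Fifth differences: 120, 120, 120, 120

1008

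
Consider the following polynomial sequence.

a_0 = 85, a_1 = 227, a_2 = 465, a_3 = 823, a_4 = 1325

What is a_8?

5253

D1: 142 , 238 , 358 , 502
D2: 96 , 120 , 144
D3: 24 , 24
The third differences are constant (24).
144 + 24 = 168;  502 + 168 = 670;  1325 + 670 = 1995
168 + 24 = 192;  670 + 192 = 862;  1995 + 862 = 2857
192 + 24 = 216;  862 + 216 = 1078;  2857 + 1078 = 3935
216 + 24 = 240;  1078 + 240 = 1318;  3935 + 1318 = 5253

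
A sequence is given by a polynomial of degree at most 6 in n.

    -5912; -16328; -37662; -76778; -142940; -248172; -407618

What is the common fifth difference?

-360

Δ: -10416, -21334, -39116, -66162, -105232, -159446
Δ²: -10918, -17782, -27046, -39070, -54214
Δ³: -6864, -9264, -12024, -15144
Δ⁴: -2400, -2760, -3120
Δ⁵: -360, -360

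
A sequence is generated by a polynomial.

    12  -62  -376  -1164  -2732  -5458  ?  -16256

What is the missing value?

-9792

Using the first 6 terms:
Δ: -74  -314  -788  -1568  -2726
Δ²: -240  -474  -780  -1158
Δ³: -234  -306  -378
Δ⁴: -72  -72
Constant fourth difference = -72.
Extend forward: -378 − 72 = -450;  -1158 − 450 = -1608;  -2726 − 1608 = -4334;  -5458 − 4334 = -9792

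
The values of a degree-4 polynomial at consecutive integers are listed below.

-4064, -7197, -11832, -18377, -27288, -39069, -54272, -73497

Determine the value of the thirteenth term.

-254312

Δ: -3133  -4635  -6545  -8911  -11781  -15203  -19225
Δ²: -1502  -1910  -2366  -2870  -3422  -4022
Δ³: -408  -456  -504  -552  -600
Δ⁴: -48  -48  -48  -48
The fourth differences are constant (-48).
-600 − 48 = -648;  -4022 − 648 = -4670;  -19225 − 4670 = -23895;  -73497 − 23895 = -97392
-648 − 48 = -696;  -4670 − 696 = -5366;  -23895 − 5366 = -29261;  -97392 − 29261 = -126653
-696 − 48 = -744;  -5366 − 744 = -6110;  -29261 − 6110 = -35371;  -126653 − 35371 = -162024
-744 − 48 = -792;  -6110 − 792 = -6902;  -35371 − 6902 = -42273;  -162024 − 42273 = -204297
-792 − 48 = -840;  -6902 − 840 = -7742;  -42273 − 7742 = -50015;  -204297 − 50015 = -254312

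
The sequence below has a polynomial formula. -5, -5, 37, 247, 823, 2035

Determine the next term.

D1: 0  42  210  576  1212
D2: 42  168  366  636
D3: 126  198  270
D4: 72  72
Fourth differences constant at 72.
270 + 72 = 342;  636 + 342 = 978;  1212 + 978 = 2190;  2035 + 2190 = 4225

4225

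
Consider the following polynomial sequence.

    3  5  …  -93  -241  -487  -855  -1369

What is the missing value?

Using the last 5 terms:
First differences: -148, -246, -368, -514
Second differences: -98, -122, -146
Third differences: -24, -24
Constant third difference = -24.
Extend backward: -98 + 24 = -74;  -148 + 74 = -74;  -93 + 74 = -19

-19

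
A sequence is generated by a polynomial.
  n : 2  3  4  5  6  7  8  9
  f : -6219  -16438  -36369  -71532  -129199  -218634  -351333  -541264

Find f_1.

First differences: -10219  -19931  -35163  -57667  -89435  -132699  -189931
Second differences: -9712  -15232  -22504  -31768  -43264  -57232
Third differences: -5520  -7272  -9264  -11496  -13968
Fourth differences: -1752  -1992  -2232  -2472
Fifth differences: -240  -240  -240
The fifth differences are constant at -240.
Work back: -1752 + 240 = -1512;  -5520 + 1512 = -4008;  -9712 + 4008 = -5704;  -10219 + 5704 = -4515;  -6219 + 4515 = -1704

-1704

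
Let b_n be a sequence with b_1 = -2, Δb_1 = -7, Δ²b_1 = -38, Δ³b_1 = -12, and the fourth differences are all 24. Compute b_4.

-149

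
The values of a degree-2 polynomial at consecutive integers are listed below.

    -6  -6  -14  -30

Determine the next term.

D1: 0  -8  -16
D2: -8  -8
Second differences constant at -8.
-16 − 8 = -24;  -30 − 24 = -54

-54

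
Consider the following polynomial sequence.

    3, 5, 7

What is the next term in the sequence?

9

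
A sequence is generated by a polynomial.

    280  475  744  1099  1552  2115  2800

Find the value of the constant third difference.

First differences: 195, 269, 355, 453, 563, 685
Second differences: 74, 86, 98, 110, 122
Third differences: 12, 12, 12, 12

12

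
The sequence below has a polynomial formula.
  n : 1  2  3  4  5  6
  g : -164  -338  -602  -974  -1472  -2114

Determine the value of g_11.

D1: -174 , -264 , -372 , -498 , -642
D2: -90 , -108 , -126 , -144
D3: -18 , -18 , -18
The third differences are constant (-18).
-144 − 18 = -162;  -642 − 162 = -804;  -2114 − 804 = -2918
-162 − 18 = -180;  -804 − 180 = -984;  -2918 − 984 = -3902
-180 − 18 = -198;  -984 − 198 = -1182;  -3902 − 1182 = -5084
-198 − 18 = -216;  -1182 − 216 = -1398;  -5084 − 1398 = -6482
-216 − 18 = -234;  -1398 − 234 = -1632;  -6482 − 1632 = -8114

-8114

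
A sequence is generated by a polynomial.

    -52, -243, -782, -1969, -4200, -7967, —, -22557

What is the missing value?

Using the first 6 terms:
Δ: -191  -539  -1187  -2231  -3767
Δ²: -348  -648  -1044  -1536
Δ³: -300  -396  -492
Δ⁴: -96  -96
Constant fourth difference = -96.
Extend forward: -492 − 96 = -588;  -1536 − 588 = -2124;  -3767 − 2124 = -5891;  -7967 − 5891 = -13858

-13858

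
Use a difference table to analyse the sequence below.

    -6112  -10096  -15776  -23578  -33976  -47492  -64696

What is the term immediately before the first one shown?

-3446

-3984  -5680  -7802  -10398  -13516  -17204
-1696  -2122  -2596  -3118  -3688
-426  -474  -522  -570
-48  -48  -48
The fourth differences are constant at -48.
Work back: -426 + 48 = -378;  -1696 + 378 = -1318;  -3984 + 1318 = -2666;  -6112 + 2666 = -3446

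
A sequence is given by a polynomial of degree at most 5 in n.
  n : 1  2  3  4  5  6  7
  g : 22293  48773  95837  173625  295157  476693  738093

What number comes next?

First differences: 26480  47064  77788  121532  181536  261400
Second differences: 20584  30724  43744  60004  79864
Third differences: 10140  13020  16260  19860
Fourth differences: 2880  3240  3600
Fifth differences: 360  360
Fifth differences constant at 360.
3600 + 360 = 3960;  19860 + 3960 = 23820;  79864 + 23820 = 103684;  261400 + 103684 = 365084;  738093 + 365084 = 1103177

1103177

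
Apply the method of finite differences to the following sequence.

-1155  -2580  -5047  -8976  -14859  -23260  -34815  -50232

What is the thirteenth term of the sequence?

Δ: -1425, -2467, -3929, -5883, -8401, -11555, -15417
Δ²: -1042, -1462, -1954, -2518, -3154, -3862
Δ³: -420, -492, -564, -636, -708
Δ⁴: -72, -72, -72, -72
Fourth differences constant at -72.
-708 − 72 = -780;  -3862 − 780 = -4642;  -15417 − 4642 = -20059;  -50232 − 20059 = -70291
-780 − 72 = -852;  -4642 − 852 = -5494;  -20059 − 5494 = -25553;  -70291 − 25553 = -95844
-852 − 72 = -924;  -5494 − 924 = -6418;  -25553 − 6418 = -31971;  -95844 − 31971 = -127815
-924 − 72 = -996;  -6418 − 996 = -7414;  -31971 − 7414 = -39385;  -127815 − 39385 = -167200
-996 − 72 = -1068;  -7414 − 1068 = -8482;  -39385 − 8482 = -47867;  -167200 − 47867 = -215067

-215067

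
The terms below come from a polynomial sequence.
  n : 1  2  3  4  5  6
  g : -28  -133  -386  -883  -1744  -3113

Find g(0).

1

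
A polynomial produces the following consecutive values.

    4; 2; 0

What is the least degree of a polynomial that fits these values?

1

First differences: -2, -2
The first differences are constant, so the polynomial has degree 1.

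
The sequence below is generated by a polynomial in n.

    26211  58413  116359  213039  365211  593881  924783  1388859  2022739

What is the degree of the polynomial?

5

D1: 32202, 57946, 96680, 152172, 228670, 330902, 464076, 633880
D2: 25744, 38734, 55492, 76498, 102232, 133174, 169804
D3: 12990, 16758, 21006, 25734, 30942, 36630
D4: 3768, 4248, 4728, 5208, 5688
D5: 480, 480, 480, 480
The fifth differences are constant, so the polynomial has degree 5.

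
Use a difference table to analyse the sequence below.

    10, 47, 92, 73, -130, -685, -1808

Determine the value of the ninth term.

-6862

37, 45, -19, -203, -555, -1123
8, -64, -184, -352, -568
-72, -120, -168, -216
-48, -48, -48
Fourth differences constant at -48.
-216 − 48 = -264;  -568 − 264 = -832;  -1123 − 832 = -1955;  -1808 − 1955 = -3763
-264 − 48 = -312;  -832 − 312 = -1144;  -1955 − 1144 = -3099;  -3763 − 3099 = -6862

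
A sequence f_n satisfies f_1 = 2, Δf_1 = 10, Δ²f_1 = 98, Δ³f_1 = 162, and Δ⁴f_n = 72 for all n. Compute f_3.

120

Build the table forward from the leading diagonal:
Fourth differences: 72, 72, 72
Third differences: 162, 234, 306
Second differences: 98, 260, 494
First differences: 10, 108, 368
f: 2, 12, 120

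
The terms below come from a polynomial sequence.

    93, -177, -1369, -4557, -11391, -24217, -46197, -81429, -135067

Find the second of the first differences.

First differences: -270, -1192, -3188, -6834, -12826, -21980, -35232, -53638
Second differences: -922, -1996, -3646, -5992, -9154, -13252, -18406
Third differences: -1074, -1650, -2346, -3162, -4098, -5154
Fourth differences: -576, -696, -816, -936, -1056
Fifth differences: -120, -120, -120, -120

-1192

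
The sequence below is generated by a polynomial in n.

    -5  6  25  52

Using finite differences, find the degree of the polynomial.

2

11, 19, 27
8, 8
The second differences are constant, so the polynomial has degree 2.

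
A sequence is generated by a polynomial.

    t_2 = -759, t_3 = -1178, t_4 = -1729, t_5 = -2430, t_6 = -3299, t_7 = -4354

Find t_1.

-454

-419, -551, -701, -869, -1055
-132, -150, -168, -186
-18, -18, -18
The third differences are constant at -18.
Work back: -132 + 18 = -114;  -419 + 114 = -305;  -759 + 305 = -454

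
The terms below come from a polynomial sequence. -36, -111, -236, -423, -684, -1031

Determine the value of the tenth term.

Δ: -75, -125, -187, -261, -347
Δ²: -50, -62, -74, -86
Δ³: -12, -12, -12
Constant third difference = -12, so extend:
-86 − 12 = -98;  -347 − 98 = -445;  -1031 − 445 = -1476
-98 − 12 = -110;  -445 − 110 = -555;  -1476 − 555 = -2031
-110 − 12 = -122;  -555 − 122 = -677;  -2031 − 677 = -2708
-122 − 12 = -134;  -677 − 134 = -811;  -2708 − 811 = -3519

-3519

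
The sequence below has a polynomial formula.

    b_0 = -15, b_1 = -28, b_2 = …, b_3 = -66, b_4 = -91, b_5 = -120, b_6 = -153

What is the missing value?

Using the last 4 terms:
First differences: -25, -29, -33
Second differences: -4, -4
Constant second difference = -4.
Extend backward: -25 + 4 = -21;  -66 + 21 = -45

-45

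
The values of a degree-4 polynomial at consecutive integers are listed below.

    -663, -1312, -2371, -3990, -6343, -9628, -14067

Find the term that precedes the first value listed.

-298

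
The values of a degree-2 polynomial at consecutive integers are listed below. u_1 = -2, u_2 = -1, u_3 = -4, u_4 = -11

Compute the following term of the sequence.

1 , -3 , -7
-4 , -4
Constant second difference = -4, so extend:
-7 − 4 = -11;  -11 − 11 = -22

-22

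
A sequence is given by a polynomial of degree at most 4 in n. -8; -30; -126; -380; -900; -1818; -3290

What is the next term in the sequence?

D1: -22, -96, -254, -520, -918, -1472
D2: -74, -158, -266, -398, -554
D3: -84, -108, -132, -156
D4: -24, -24, -24
Fourth differences constant at -24.
-156 − 24 = -180;  -554 − 180 = -734;  -1472 − 734 = -2206;  -3290 − 2206 = -5496

-5496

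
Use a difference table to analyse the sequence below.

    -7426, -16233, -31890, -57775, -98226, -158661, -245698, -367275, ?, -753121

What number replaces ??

Using the first 8 terms:
First differences: -8807  -15657  -25885  -40451  -60435  -87037  -121577
Second differences: -6850  -10228  -14566  -19984  -26602  -34540
Third differences: -3378  -4338  -5418  -6618  -7938
Fourth differences: -960  -1080  -1200  -1320
Fifth differences: -120  -120  -120
Constant fifth difference = -120.
Extend forward: -1320 − 120 = -1440;  -7938 − 1440 = -9378;  -34540 − 9378 = -43918;  -121577 − 43918 = -165495;  -367275 − 165495 = -532770

-532770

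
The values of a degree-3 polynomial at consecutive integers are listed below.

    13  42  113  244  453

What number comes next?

758

Δ: 29 , 71 , 131 , 209
Δ²: 42 , 60 , 78
Δ³: 18 , 18
The third differences are constant (18).
78 + 18 = 96;  209 + 96 = 305;  453 + 305 = 758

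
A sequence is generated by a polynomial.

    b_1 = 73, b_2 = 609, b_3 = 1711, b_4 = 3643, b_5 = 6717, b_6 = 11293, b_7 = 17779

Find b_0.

536  1102  1932  3074  4576  6486
566  830  1142  1502  1910
264  312  360  408
48  48  48
The fourth differences are constant at 48.
Work back: 264 − 48 = 216;  566 − 216 = 350;  536 − 350 = 186;  73 − 186 = -113

-113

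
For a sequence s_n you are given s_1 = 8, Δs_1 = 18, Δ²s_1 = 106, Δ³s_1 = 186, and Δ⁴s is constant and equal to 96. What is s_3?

150

Build the table forward from the leading diagonal:
Δ⁴: 96  96  96
Δ³: 186  282  378
Δ²: 106  292  574
Δ: 18  124  416
s: 8  26  150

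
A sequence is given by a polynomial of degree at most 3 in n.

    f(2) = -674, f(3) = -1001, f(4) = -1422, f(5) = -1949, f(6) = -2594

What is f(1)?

-429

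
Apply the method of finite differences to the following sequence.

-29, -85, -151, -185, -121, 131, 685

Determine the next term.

D1: -56, -66, -34, 64, 252, 554
D2: -10, 32, 98, 188, 302
D3: 42, 66, 90, 114
D4: 24, 24, 24
Fourth differences constant at 24.
114 + 24 = 138;  302 + 138 = 440;  554 + 440 = 994;  685 + 994 = 1679

1679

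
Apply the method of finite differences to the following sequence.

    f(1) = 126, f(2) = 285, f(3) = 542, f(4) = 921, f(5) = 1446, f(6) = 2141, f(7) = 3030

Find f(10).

159  257  379  525  695  889
98  122  146  170  194
24  24  24  24
Constant third difference = 24, so extend:
194 + 24 = 218;  889 + 218 = 1107;  3030 + 1107 = 4137
218 + 24 = 242;  1107 + 242 = 1349;  4137 + 1349 = 5486
242 + 24 = 266;  1349 + 266 = 1615;  5486 + 1615 = 7101

7101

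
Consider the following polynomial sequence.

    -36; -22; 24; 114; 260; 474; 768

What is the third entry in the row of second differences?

56

Δ: 14, 46, 90, 146, 214, 294
Δ²: 32, 44, 56, 68, 80
Δ³: 12, 12, 12, 12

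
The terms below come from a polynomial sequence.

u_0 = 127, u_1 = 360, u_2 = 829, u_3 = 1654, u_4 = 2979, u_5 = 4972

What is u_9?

233, 469, 825, 1325, 1993
236, 356, 500, 668
120, 144, 168
24, 24
Fourth differences constant at 24.
168 + 24 = 192;  668 + 192 = 860;  1993 + 860 = 2853;  4972 + 2853 = 7825
192 + 24 = 216;  860 + 216 = 1076;  2853 + 1076 = 3929;  7825 + 3929 = 11754
216 + 24 = 240;  1076 + 240 = 1316;  3929 + 1316 = 5245;  11754 + 5245 = 16999
240 + 24 = 264;  1316 + 264 = 1580;  5245 + 1580 = 6825;  16999 + 6825 = 23824

23824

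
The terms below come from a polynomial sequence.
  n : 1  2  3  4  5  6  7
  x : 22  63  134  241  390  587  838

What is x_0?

41  71  107  149  197  251
30  36  42  48  54
6  6  6  6
The third differences are constant at 6.
Work back: 30 − 6 = 24;  41 − 24 = 17;  22 − 17 = 5

5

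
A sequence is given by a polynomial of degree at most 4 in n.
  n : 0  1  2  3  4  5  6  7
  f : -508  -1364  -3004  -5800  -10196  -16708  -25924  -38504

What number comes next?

D1: -856  -1640  -2796  -4396  -6512  -9216  -12580
D2: -784  -1156  -1600  -2116  -2704  -3364
D3: -372  -444  -516  -588  -660
D4: -72  -72  -72  -72
The fourth differences are constant (-72).
-660 − 72 = -732;  -3364 − 732 = -4096;  -12580 − 4096 = -16676;  -38504 − 16676 = -55180

-55180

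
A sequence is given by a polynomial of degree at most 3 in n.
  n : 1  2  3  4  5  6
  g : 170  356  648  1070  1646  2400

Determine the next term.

3356

Δ: 186  292  422  576  754
Δ²: 106  130  154  178
Δ³: 24  24  24
Third differences constant at 24.
178 + 24 = 202;  754 + 202 = 956;  2400 + 956 = 3356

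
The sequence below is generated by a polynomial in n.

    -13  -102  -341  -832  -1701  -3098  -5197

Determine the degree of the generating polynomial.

4

D1: -89, -239, -491, -869, -1397, -2099
D2: -150, -252, -378, -528, -702
D3: -102, -126, -150, -174
D4: -24, -24, -24
The fourth differences are constant, so the polynomial has degree 4.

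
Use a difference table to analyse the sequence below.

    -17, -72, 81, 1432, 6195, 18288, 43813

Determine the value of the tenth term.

304840

First differences: -55  153  1351  4763  12093  25525
Second differences: 208  1198  3412  7330  13432
Third differences: 990  2214  3918  6102
Fourth differences: 1224  1704  2184
Fifth differences: 480  480
Fifth differences constant at 480.
2184 + 480 = 2664;  6102 + 2664 = 8766;  13432 + 8766 = 22198;  25525 + 22198 = 47723;  43813 + 47723 = 91536
2664 + 480 = 3144;  8766 + 3144 = 11910;  22198 + 11910 = 34108;  47723 + 34108 = 81831;  91536 + 81831 = 173367
3144 + 480 = 3624;  11910 + 3624 = 15534;  34108 + 15534 = 49642;  81831 + 49642 = 131473;  173367 + 131473 = 304840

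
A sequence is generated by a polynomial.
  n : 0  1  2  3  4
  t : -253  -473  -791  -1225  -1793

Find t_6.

First differences: -220, -318, -434, -568
Second differences: -98, -116, -134
Third differences: -18, -18
The third differences are constant (-18).
-134 − 18 = -152;  -568 − 152 = -720;  -1793 − 720 = -2513
-152 − 18 = -170;  -720 − 170 = -890;  -2513 − 890 = -3403

-3403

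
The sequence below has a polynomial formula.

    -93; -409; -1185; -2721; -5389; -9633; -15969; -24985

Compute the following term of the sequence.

-37341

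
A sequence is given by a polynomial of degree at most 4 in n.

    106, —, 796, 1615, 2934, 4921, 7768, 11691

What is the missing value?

Using the last 6 terms:
819  1319  1987  2847  3923
500  668  860  1076
168  192  216
24  24
Constant fourth difference = 24.
Extend backward: 168 − 24 = 144;  500 − 144 = 356;  819 − 356 = 463;  796 − 463 = 333

333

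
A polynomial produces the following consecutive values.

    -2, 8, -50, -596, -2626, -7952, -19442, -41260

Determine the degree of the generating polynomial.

5

Δ: 10, -58, -546, -2030, -5326, -11490, -21818
Δ²: -68, -488, -1484, -3296, -6164, -10328
Δ³: -420, -996, -1812, -2868, -4164
Δ⁴: -576, -816, -1056, -1296
Δ⁵: -240, -240, -240
The fifth differences are constant, so the polynomial has degree 5.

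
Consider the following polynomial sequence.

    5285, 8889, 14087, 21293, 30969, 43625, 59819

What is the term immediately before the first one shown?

2909

First differences: 3604  5198  7206  9676  12656  16194
Second differences: 1594  2008  2470  2980  3538
Third differences: 414  462  510  558
Fourth differences: 48  48  48
The fourth differences are constant at 48.
Work back: 414 − 48 = 366;  1594 − 366 = 1228;  3604 − 1228 = 2376;  5285 − 2376 = 2909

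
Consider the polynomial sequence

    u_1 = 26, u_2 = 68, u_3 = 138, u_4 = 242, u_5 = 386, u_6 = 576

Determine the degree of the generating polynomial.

First differences: 42, 70, 104, 144, 190
Second differences: 28, 34, 40, 46
Third differences: 6, 6, 6
The third differences are constant, so the polynomial has degree 3.

3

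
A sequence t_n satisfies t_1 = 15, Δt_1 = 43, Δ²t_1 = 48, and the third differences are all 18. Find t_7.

Build the table forward from the leading diagonal:
Third differences: 18  18  18  18  18  18  18
Second differences: 48  66  84  102  120  138  156
First differences: 43  91  157  241  343  463  601
t: 15  58  149  306  547  890  1353

1353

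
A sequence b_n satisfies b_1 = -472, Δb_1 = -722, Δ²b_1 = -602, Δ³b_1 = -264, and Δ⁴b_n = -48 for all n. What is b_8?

-29088

Build the table forward from the leading diagonal:
D4: -48, -48, -48, -48, -48, -48, -48, -48
D3: -264, -312, -360, -408, -456, -504, -552, -600
D2: -602, -866, -1178, -1538, -1946, -2402, -2906, -3458
D1: -722, -1324, -2190, -3368, -4906, -6852, -9254, -12160
b: -472, -1194, -2518, -4708, -8076, -12982, -19834, -29088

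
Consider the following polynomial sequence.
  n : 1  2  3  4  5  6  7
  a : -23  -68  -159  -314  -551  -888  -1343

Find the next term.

D1: -45, -91, -155, -237, -337, -455
D2: -46, -64, -82, -100, -118
D3: -18, -18, -18, -18
Third differences constant at -18.
-118 − 18 = -136;  -455 − 136 = -591;  -1343 − 591 = -1934

-1934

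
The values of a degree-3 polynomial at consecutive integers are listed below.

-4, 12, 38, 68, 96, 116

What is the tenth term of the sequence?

-4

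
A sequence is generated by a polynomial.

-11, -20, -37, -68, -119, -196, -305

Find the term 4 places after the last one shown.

-1181

Δ: -9  -17  -31  -51  -77  -109
Δ²: -8  -14  -20  -26  -32
Δ³: -6  -6  -6  -6
Constant third difference = -6, so extend:
-32 − 6 = -38;  -109 − 38 = -147;  -305 − 147 = -452
-38 − 6 = -44;  -147 − 44 = -191;  -452 − 191 = -643
-44 − 6 = -50;  -191 − 50 = -241;  -643 − 241 = -884
-50 − 6 = -56;  -241 − 56 = -297;  -884 − 297 = -1181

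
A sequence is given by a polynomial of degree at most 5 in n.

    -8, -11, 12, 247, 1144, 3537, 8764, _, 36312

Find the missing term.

Using the first 7 terms:
Δ: -3, 23, 235, 897, 2393, 5227
Δ²: 26, 212, 662, 1496, 2834
Δ³: 186, 450, 834, 1338
Δ⁴: 264, 384, 504
Δ⁵: 120, 120
Constant fifth difference = 120.
Extend forward: 504 + 120 = 624;  1338 + 624 = 1962;  2834 + 1962 = 4796;  5227 + 4796 = 10023;  8764 + 10023 = 18787

18787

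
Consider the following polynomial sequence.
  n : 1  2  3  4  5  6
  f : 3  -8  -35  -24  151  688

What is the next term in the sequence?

1857

D1: -11 , -27 , 11 , 175 , 537
D2: -16 , 38 , 164 , 362
D3: 54 , 126 , 198
D4: 72 , 72
The fourth differences are constant (72).
198 + 72 = 270;  362 + 270 = 632;  537 + 632 = 1169;  688 + 1169 = 1857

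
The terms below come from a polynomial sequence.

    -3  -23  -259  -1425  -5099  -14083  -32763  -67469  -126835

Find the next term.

-20, -236, -1166, -3674, -8984, -18680, -34706, -59366
-216, -930, -2508, -5310, -9696, -16026, -24660
-714, -1578, -2802, -4386, -6330, -8634
-864, -1224, -1584, -1944, -2304
-360, -360, -360, -360
Constant fifth difference = -360, so extend:
-2304 − 360 = -2664;  -8634 − 2664 = -11298;  -24660 − 11298 = -35958;  -59366 − 35958 = -95324;  -126835 − 95324 = -222159

-222159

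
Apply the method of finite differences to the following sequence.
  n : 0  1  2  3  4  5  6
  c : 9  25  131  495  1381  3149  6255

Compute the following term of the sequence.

Δ: 16 , 106 , 364 , 886 , 1768 , 3106
Δ²: 90 , 258 , 522 , 882 , 1338
Δ³: 168 , 264 , 360 , 456
Δ⁴: 96 , 96 , 96
Constant fourth difference = 96, so extend:
456 + 96 = 552;  1338 + 552 = 1890;  3106 + 1890 = 4996;  6255 + 4996 = 11251

11251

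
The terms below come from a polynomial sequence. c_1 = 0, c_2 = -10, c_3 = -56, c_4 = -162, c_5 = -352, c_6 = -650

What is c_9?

-2432

D1: -10 , -46 , -106 , -190 , -298
D2: -36 , -60 , -84 , -108
D3: -24 , -24 , -24
The third differences are constant (-24).
-108 − 24 = -132;  -298 − 132 = -430;  -650 − 430 = -1080
-132 − 24 = -156;  -430 − 156 = -586;  -1080 − 586 = -1666
-156 − 24 = -180;  -586 − 180 = -766;  -1666 − 766 = -2432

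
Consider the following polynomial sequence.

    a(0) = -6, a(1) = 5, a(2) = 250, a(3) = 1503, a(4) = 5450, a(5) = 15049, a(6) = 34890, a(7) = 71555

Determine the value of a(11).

D1: 11  245  1253  3947  9599  19841  36665
D2: 234  1008  2694  5652  10242  16824
D3: 774  1686  2958  4590  6582
D4: 912  1272  1632  1992
D5: 360  360  360
The fifth differences are constant (360).
1992 + 360 = 2352;  6582 + 2352 = 8934;  16824 + 8934 = 25758;  36665 + 25758 = 62423;  71555 + 62423 = 133978
2352 + 360 = 2712;  8934 + 2712 = 11646;  25758 + 11646 = 37404;  62423 + 37404 = 99827;  133978 + 99827 = 233805
2712 + 360 = 3072;  11646 + 3072 = 14718;  37404 + 14718 = 52122;  99827 + 52122 = 151949;  233805 + 151949 = 385754
3072 + 360 = 3432;  14718 + 3432 = 18150;  52122 + 18150 = 70272;  151949 + 70272 = 222221;  385754 + 222221 = 607975

607975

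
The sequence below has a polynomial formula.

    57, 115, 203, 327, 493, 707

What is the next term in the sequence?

975

First differences: 58, 88, 124, 166, 214
Second differences: 30, 36, 42, 48
Third differences: 6, 6, 6
Constant third difference = 6, so extend:
48 + 6 = 54;  214 + 54 = 268;  707 + 268 = 975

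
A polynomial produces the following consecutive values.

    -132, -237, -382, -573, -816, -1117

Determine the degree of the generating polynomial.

-105, -145, -191, -243, -301
-40, -46, -52, -58
-6, -6, -6
The third differences are constant, so the polynomial has degree 3.

3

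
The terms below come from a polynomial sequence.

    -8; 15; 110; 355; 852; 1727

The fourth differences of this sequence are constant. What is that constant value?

24

First differences: 23, 95, 245, 497, 875
Second differences: 72, 150, 252, 378
Third differences: 78, 102, 126
Fourth differences: 24, 24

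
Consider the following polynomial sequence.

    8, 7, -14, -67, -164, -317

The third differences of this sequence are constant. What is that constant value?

-12

First differences: -1, -21, -53, -97, -153
Second differences: -20, -32, -44, -56
Third differences: -12, -12, -12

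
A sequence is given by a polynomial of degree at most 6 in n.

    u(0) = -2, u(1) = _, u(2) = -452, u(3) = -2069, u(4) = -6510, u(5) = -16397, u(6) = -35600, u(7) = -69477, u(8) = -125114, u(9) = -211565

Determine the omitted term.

-45

Using the last 8 terms:
First differences: -1617  -4441  -9887  -19203  -33877  -55637  -86451
Second differences: -2824  -5446  -9316  -14674  -21760  -30814
Third differences: -2622  -3870  -5358  -7086  -9054
Fourth differences: -1248  -1488  -1728  -1968
Fifth differences: -240  -240  -240
Constant fifth difference = -240.
Extend backward: -1248 + 240 = -1008;  -2622 + 1008 = -1614;  -2824 + 1614 = -1210;  -1617 + 1210 = -407;  -452 + 407 = -45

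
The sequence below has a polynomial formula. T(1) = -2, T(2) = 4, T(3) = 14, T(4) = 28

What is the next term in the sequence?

46

Δ: 6, 10, 14
Δ²: 4, 4
Constant second difference = 4, so extend:
14 + 4 = 18;  28 + 18 = 46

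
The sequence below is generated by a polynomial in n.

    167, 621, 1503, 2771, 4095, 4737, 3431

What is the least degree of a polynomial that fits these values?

5

Δ: 454, 882, 1268, 1324, 642, -1306
Δ²: 428, 386, 56, -682, -1948
Δ³: -42, -330, -738, -1266
Δ⁴: -288, -408, -528
Δ⁵: -120, -120
The fifth differences are constant, so the polynomial has degree 5.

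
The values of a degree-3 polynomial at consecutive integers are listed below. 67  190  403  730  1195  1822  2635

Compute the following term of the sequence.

First differences: 123  213  327  465  627  813
Second differences: 90  114  138  162  186
Third differences: 24  24  24  24
The third differences are constant (24).
186 + 24 = 210;  813 + 210 = 1023;  2635 + 1023 = 3658

3658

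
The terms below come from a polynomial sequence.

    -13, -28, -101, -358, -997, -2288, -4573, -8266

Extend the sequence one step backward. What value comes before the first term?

-2

D1: -15, -73, -257, -639, -1291, -2285, -3693
D2: -58, -184, -382, -652, -994, -1408
D3: -126, -198, -270, -342, -414
D4: -72, -72, -72, -72
The fourth differences are constant at -72.
Work back: -126 + 72 = -54;  -58 + 54 = -4;  -15 + 4 = -11;  -13 + 11 = -2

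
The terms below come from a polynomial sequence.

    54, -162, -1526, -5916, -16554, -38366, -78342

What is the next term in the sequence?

-145896

Δ: -216, -1364, -4390, -10638, -21812, -39976
Δ²: -1148, -3026, -6248, -11174, -18164
Δ³: -1878, -3222, -4926, -6990
Δ⁴: -1344, -1704, -2064
Δ⁵: -360, -360
The fifth differences are constant (-360).
-2064 − 360 = -2424;  -6990 − 2424 = -9414;  -18164 − 9414 = -27578;  -39976 − 27578 = -67554;  -78342 − 67554 = -145896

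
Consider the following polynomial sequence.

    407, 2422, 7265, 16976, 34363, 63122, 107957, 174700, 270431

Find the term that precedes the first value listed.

First differences: 2015, 4843, 9711, 17387, 28759, 44835, 66743, 95731
Second differences: 2828, 4868, 7676, 11372, 16076, 21908, 28988
Third differences: 2040, 2808, 3696, 4704, 5832, 7080
Fourth differences: 768, 888, 1008, 1128, 1248
Fifth differences: 120, 120, 120, 120
The fifth differences are constant at 120.
Work back: 768 − 120 = 648;  2040 − 648 = 1392;  2828 − 1392 = 1436;  2015 − 1436 = 579;  407 − 579 = -172

-172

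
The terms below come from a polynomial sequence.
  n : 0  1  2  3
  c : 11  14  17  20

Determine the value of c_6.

Δ: 3, 3, 3
The first differences are constant (3).
20 + 3 = 23
23 + 3 = 26
26 + 3 = 29

29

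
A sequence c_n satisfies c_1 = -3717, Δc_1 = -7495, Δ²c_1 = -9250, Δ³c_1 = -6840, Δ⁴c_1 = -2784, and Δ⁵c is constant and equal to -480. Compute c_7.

-368877

Build the table forward from the leading diagonal:
D5: -480, -480, -480, -480, -480, -480, -480
D4: -2784, -3264, -3744, -4224, -4704, -5184, -5664
D3: -6840, -9624, -12888, -16632, -20856, -25560, -30744
D2: -9250, -16090, -25714, -38602, -55234, -76090, -101650
D1: -7495, -16745, -32835, -58549, -97151, -152385, -228475
c: -3717, -11212, -27957, -60792, -119341, -216492, -368877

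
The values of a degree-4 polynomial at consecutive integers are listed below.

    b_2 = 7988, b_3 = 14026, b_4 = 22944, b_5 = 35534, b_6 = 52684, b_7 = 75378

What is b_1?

4134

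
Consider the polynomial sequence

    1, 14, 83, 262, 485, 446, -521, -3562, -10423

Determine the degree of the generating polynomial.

Δ: 13, 69, 179, 223, -39, -967, -3041, -6861
Δ²: 56, 110, 44, -262, -928, -2074, -3820
Δ³: 54, -66, -306, -666, -1146, -1746
Δ⁴: -120, -240, -360, -480, -600
Δ⁵: -120, -120, -120, -120
The fifth differences are constant, so the polynomial has degree 5.

5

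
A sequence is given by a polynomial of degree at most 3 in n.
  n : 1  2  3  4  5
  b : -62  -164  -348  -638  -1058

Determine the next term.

-1632

Δ: -102  -184  -290  -420
Δ²: -82  -106  -130
Δ³: -24  -24
Third differences constant at -24.
-130 − 24 = -154;  -420 − 154 = -574;  -1058 − 574 = -1632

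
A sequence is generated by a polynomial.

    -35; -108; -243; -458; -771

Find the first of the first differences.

-73

Δ: -73, -135, -215, -313
Δ²: -62, -80, -98
Δ³: -18, -18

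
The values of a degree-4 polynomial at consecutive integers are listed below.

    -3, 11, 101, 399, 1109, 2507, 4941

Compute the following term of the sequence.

8831

14, 90, 298, 710, 1398, 2434
76, 208, 412, 688, 1036
132, 204, 276, 348
72, 72, 72
Fourth differences constant at 72.
348 + 72 = 420;  1036 + 420 = 1456;  2434 + 1456 = 3890;  4941 + 3890 = 8831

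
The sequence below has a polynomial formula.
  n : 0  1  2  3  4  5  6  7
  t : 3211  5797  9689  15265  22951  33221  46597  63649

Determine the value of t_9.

First differences: 2586  3892  5576  7686  10270  13376  17052
Second differences: 1306  1684  2110  2584  3106  3676
Third differences: 378  426  474  522  570
Fourth differences: 48  48  48  48
Fourth differences constant at 48.
570 + 48 = 618;  3676 + 618 = 4294;  17052 + 4294 = 21346;  63649 + 21346 = 84995
618 + 48 = 666;  4294 + 666 = 4960;  21346 + 4960 = 26306;  84995 + 26306 = 111301

111301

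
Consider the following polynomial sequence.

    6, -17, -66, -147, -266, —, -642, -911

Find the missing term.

Using the first 5 terms:
-23, -49, -81, -119
-26, -32, -38
-6, -6
Constant third difference = -6.
Extend forward: -38 − 6 = -44;  -119 − 44 = -163;  -266 − 163 = -429

-429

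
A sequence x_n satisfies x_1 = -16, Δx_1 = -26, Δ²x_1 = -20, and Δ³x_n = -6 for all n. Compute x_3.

-88

Build the table forward from the leading diagonal:
Δ³: -6, -6, -6
Δ²: -20, -26, -32
Δ: -26, -46, -72
x: -16, -42, -88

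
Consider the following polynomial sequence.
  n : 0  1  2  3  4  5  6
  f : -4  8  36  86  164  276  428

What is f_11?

1998

12, 28, 50, 78, 112, 152
16, 22, 28, 34, 40
6, 6, 6, 6
Third differences constant at 6.
40 + 6 = 46;  152 + 46 = 198;  428 + 198 = 626
46 + 6 = 52;  198 + 52 = 250;  626 + 250 = 876
52 + 6 = 58;  250 + 58 = 308;  876 + 308 = 1184
58 + 6 = 64;  308 + 64 = 372;  1184 + 372 = 1556
64 + 6 = 70;  372 + 70 = 442;  1556 + 442 = 1998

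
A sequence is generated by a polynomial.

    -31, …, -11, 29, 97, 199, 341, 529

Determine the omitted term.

-29

Using the last 6 terms:
D1: 40, 68, 102, 142, 188
D2: 28, 34, 40, 46
D3: 6, 6, 6
Constant third difference = 6.
Extend backward: 28 − 6 = 22;  40 − 22 = 18;  -11 − 18 = -29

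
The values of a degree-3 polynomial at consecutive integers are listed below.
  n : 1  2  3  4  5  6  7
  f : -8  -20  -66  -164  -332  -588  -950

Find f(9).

D1: -12  -46  -98  -168  -256  -362
D2: -34  -52  -70  -88  -106
D3: -18  -18  -18  -18
Third differences constant at -18.
-106 − 18 = -124;  -362 − 124 = -486;  -950 − 486 = -1436
-124 − 18 = -142;  -486 − 142 = -628;  -1436 − 628 = -2064

-2064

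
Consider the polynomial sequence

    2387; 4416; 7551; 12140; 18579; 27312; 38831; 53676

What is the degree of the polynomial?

Δ: 2029, 3135, 4589, 6439, 8733, 11519, 14845
Δ²: 1106, 1454, 1850, 2294, 2786, 3326
Δ³: 348, 396, 444, 492, 540
Δ⁴: 48, 48, 48, 48
The fourth differences are constant, so the polynomial has degree 4.

4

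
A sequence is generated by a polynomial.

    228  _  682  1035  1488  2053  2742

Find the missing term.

417

Using the last 5 terms:
First differences: 353  453  565  689
Second differences: 100  112  124
Third differences: 12  12
Constant third difference = 12.
Extend backward: 100 − 12 = 88;  353 − 88 = 265;  682 − 265 = 417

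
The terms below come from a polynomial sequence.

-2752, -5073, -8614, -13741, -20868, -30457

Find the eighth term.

D1: -2321, -3541, -5127, -7127, -9589
D2: -1220, -1586, -2000, -2462
D3: -366, -414, -462
D4: -48, -48
Constant fourth difference = -48, so extend:
-462 − 48 = -510;  -2462 − 510 = -2972;  -9589 − 2972 = -12561;  -30457 − 12561 = -43018
-510 − 48 = -558;  -2972 − 558 = -3530;  -12561 − 3530 = -16091;  -43018 − 16091 = -59109

-59109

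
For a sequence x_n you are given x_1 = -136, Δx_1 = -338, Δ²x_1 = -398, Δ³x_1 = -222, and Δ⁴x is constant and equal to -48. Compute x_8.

Build the table forward from the leading diagonal:
Fourth differences: -48  -48  -48  -48  -48  -48  -48  -48
Third differences: -222  -270  -318  -366  -414  -462  -510  -558
Second differences: -398  -620  -890  -1208  -1574  -1988  -2450  -2960
First differences: -338  -736  -1356  -2246  -3454  -5028  -7016  -9466
x: -136  -474  -1210  -2566  -4812  -8266  -13294  -20310

-20310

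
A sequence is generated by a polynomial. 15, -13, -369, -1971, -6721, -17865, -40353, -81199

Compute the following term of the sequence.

-149841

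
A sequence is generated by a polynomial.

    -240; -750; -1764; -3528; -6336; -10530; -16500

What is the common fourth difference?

-48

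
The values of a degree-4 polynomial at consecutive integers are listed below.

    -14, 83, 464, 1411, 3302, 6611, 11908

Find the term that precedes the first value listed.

-13

First differences: 97  381  947  1891  3309  5297
Second differences: 284  566  944  1418  1988
Third differences: 282  378  474  570
Fourth differences: 96  96  96
The fourth differences are constant at 96.
Work back: 282 − 96 = 186;  284 − 186 = 98;  97 − 98 = -1;  -14 + 1 = -13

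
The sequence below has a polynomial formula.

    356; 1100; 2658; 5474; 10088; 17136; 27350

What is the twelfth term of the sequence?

158250

744  1558  2816  4614  7048  10214
814  1258  1798  2434  3166
444  540  636  732
96  96  96
Constant fourth difference = 96, so extend:
732 + 96 = 828;  3166 + 828 = 3994;  10214 + 3994 = 14208;  27350 + 14208 = 41558
828 + 96 = 924;  3994 + 924 = 4918;  14208 + 4918 = 19126;  41558 + 19126 = 60684
924 + 96 = 1020;  4918 + 1020 = 5938;  19126 + 5938 = 25064;  60684 + 25064 = 85748
1020 + 96 = 1116;  5938 + 1116 = 7054;  25064 + 7054 = 32118;  85748 + 32118 = 117866
1116 + 96 = 1212;  7054 + 1212 = 8266;  32118 + 8266 = 40384;  117866 + 40384 = 158250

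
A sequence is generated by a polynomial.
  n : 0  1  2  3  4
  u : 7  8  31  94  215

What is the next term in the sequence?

D1: 1, 23, 63, 121
D2: 22, 40, 58
D3: 18, 18
Third differences constant at 18.
58 + 18 = 76;  121 + 76 = 197;  215 + 197 = 412

412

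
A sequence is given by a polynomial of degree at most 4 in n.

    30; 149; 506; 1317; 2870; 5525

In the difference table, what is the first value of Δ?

119

D1: 119, 357, 811, 1553, 2655
D2: 238, 454, 742, 1102
D3: 216, 288, 360
D4: 72, 72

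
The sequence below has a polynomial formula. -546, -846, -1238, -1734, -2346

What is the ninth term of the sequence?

-6194

D1: -300, -392, -496, -612
D2: -92, -104, -116
D3: -12, -12
Constant third difference = -12, so extend:
-116 − 12 = -128;  -612 − 128 = -740;  -2346 − 740 = -3086
-128 − 12 = -140;  -740 − 140 = -880;  -3086 − 880 = -3966
-140 − 12 = -152;  -880 − 152 = -1032;  -3966 − 1032 = -4998
-152 − 12 = -164;  -1032 − 164 = -1196;  -4998 − 1196 = -6194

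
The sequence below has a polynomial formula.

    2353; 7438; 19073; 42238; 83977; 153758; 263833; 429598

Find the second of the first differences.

11635

Δ: 5085, 11635, 23165, 41739, 69781, 110075, 165765
Δ²: 6550, 11530, 18574, 28042, 40294, 55690
Δ³: 4980, 7044, 9468, 12252, 15396
Δ⁴: 2064, 2424, 2784, 3144
Δ⁵: 360, 360, 360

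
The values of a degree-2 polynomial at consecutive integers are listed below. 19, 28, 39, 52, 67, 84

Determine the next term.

103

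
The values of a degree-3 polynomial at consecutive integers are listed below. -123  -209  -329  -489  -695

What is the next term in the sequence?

-953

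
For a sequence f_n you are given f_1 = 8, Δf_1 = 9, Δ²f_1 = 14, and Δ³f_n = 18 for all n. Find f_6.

373

Build the table forward from the leading diagonal:
Third differences: 18, 18, 18, 18, 18, 18
Second differences: 14, 32, 50, 68, 86, 104
First differences: 9, 23, 55, 105, 173, 259
f: 8, 17, 40, 95, 200, 373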